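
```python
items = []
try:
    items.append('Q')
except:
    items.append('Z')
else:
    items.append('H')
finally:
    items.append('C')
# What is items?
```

Step-by-step execution trace:
1. try: `items.append('Q')` → items = ['Q']. No exception raised.
2. `except` is skipped.
3. `else` runs: `items.append('H')` → items = ['Q', 'H'].
4. `finally` always runs: `items.append('C')` → items = ['Q', 'H', 'C'].
Result: ['Q', 'H', 'C']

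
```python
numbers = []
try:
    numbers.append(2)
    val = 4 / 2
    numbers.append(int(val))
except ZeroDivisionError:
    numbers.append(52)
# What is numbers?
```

Step-by-step execution trace:
1. try: `numbers.append(2)` → numbers = [2].
2. `val = 4 / 2` → val = 2.0. No exception raised.
3. `numbers.append(int(val))` → numbers = [2, 2].
4. `except ZeroDivisionError` is skipped (no exception was raised).
Result: [2, 2]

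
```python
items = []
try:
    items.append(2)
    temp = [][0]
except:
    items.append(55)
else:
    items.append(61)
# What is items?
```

Step-by-step execution trace:
1. try: `items.append(2)` → items = [2].
2. `temp = [][0]` raises IndexError.
3. bare `except` matches → `items.append(55)` → items = [2, 55].
4. `else` is skipped (an exception was raised).
Result: [2, 55]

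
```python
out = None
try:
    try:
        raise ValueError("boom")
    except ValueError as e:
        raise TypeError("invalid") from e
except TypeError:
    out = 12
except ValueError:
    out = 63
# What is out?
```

Step-by-step execution trace:
1. Inner try raises ValueError; inner `except ValueError as e` catches it.
2. `raise TypeError(...) from e` raises TypeError (ValueError is attached as __cause__, but only TypeError is active).
3. Outer `except TypeError` matches → out = 12.
4. `except ValueError` is not reached.
Result: 12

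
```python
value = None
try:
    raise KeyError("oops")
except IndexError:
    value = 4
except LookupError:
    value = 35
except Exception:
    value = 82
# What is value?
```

Step-by-step execution trace:
1. `raise KeyError(...)` raises KeyError.
2. `except IndexError` does not match (KeyError is not a subclass of IndexError); skipped.
3. `except LookupError` matches (KeyError is a subclass of LookupError) → value = 35.
4. `except Exception` is not reached.
Result: 35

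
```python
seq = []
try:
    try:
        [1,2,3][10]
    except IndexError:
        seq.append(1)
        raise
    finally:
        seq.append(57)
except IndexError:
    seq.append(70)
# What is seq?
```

Step-by-step execution trace:
1. Inner try: `[1,2,3][10]` raises IndexError.
2. Inner `except IndexError` matches → `seq.append(1)` → seq = [1].
3. bare `raise` re-raises IndexError.
4. Inner `finally` runs during unwinding: `seq.append(57)` → seq = [1, 57].
5. Outer `except IndexError` matches → `seq.append(70)` → seq = [1, 57, 70].
Result: [1, 57, 70]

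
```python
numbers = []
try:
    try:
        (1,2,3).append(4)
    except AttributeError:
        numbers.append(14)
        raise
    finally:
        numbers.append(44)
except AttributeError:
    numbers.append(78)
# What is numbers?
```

Step-by-step execution trace:
1. Inner try: `(1,2,3).append(4)` raises AttributeError.
2. Inner `except AttributeError` matches → `numbers.append(14)` → numbers = [14].
3. bare `raise` re-raises AttributeError.
4. Inner `finally` runs during unwinding: `numbers.append(44)` → numbers = [14, 44].
5. Outer `except AttributeError` matches → `numbers.append(78)` → numbers = [14, 44, 78].
Result: [14, 44, 78]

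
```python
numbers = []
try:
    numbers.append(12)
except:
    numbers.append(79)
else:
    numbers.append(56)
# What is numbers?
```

Step-by-step execution trace:
1. try: `numbers.append(12)` → numbers = [12]. No exception raised.
2. `except` is skipped.
3. `else` runs (try completed without exception): `numbers.append(56)` → numbers = [12, 56].
Result: [12, 56]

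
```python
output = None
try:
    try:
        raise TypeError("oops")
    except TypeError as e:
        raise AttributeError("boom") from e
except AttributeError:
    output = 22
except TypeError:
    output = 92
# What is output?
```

Step-by-step execution trace:
1. Inner try raises TypeError; inner `except TypeError as e` catches it.
2. `raise AttributeError(...) from e` raises AttributeError (TypeError is attached as __cause__, but only AttributeError is active).
3. Outer `except AttributeError` matches → output = 22.
4. `except TypeError` is not reached.
Result: 22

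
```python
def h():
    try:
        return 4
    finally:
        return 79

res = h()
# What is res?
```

Step-by-step execution trace:
1. `h()` enters try: `return 4` sets pending return value 4.
2. Before returning, `finally: return 79` runs and overrides the pending return.
3. h() returns 79 → res = 79.
Result: 79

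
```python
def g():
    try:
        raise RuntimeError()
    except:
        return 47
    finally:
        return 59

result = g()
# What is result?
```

Step-by-step execution trace:
1. `g()` enters try: `raise RuntimeError()` raises RuntimeError.
2. bare `except` matches → `return 47` sets pending return value 47.
3. Before returning, `finally: return 59` runs and overrides the pending return.
4. g() returns 59 → result = 59.
Result: 59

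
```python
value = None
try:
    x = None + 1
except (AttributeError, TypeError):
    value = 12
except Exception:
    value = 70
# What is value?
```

Step-by-step execution trace:
1. `x = None + 1` raises TypeError.
2. `except (AttributeError, TypeError)` matches (TypeError is in the tuple) → value = 12.
3. `except Exception` is not reached.
Result: 12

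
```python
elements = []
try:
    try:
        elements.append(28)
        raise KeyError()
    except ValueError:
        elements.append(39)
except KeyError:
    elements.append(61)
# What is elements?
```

Step-by-step execution trace:
1. Inner try: `elements.append(28)` → elements = [28].
2. `raise KeyError()` raises KeyError.
3. Inner `except ValueError` does not match KeyError; exception propagates to outer try.
4. Outer `except KeyError` matches → `elements.append(61)` → elements = [28, 61].
Result: [28, 61]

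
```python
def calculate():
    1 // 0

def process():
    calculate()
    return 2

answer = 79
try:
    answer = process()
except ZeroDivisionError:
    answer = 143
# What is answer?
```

Step-by-step execution trace:
1. answer starts at 79.
2. try: `process()` calls `calculate()`.
3. `calculate()` evaluates `1 // 0`, which raises ZeroDivisionError; it propagates through process (uncaught).
4. `return 2` in process is not reached; the assignment to answer does not complete.
5. `except ZeroDivisionError` matches → answer = 143.
Result: 143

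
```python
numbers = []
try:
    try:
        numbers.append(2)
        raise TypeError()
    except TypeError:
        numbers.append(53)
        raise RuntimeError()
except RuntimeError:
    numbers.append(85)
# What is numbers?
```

Step-by-step execution trace:
1. Inner try: `numbers.append(2)` → numbers = [2].
2. `raise TypeError()` raises TypeError.
3. Inner `except TypeError` matches → `numbers.append(53)` → numbers = [2, 53].
4. `raise RuntimeError()` raises RuntimeError; propagates to outer try.
5. Outer `except RuntimeError` matches → `numbers.append(85)` → numbers = [2, 53, 85].
Result: [2, 53, 85]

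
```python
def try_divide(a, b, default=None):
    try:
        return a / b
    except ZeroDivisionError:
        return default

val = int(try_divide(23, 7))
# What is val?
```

Step-by-step execution trace:
1. `try_divide(23, 7)` enters try: `return 23 / 7` → returns 3.2857142857142856. No exception raised.
2. `except ZeroDivisionError` is skipped.
3. `int(3.2857142857142856)` → 3 → val = 3.
Result: 3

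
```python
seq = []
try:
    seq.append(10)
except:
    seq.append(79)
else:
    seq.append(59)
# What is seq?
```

Step-by-step execution trace:
1. try: `seq.append(10)` → seq = [10]. No exception raised.
2. `except` is skipped.
3. `else` runs (try completed without exception): `seq.append(59)` → seq = [10, 59].
Result: [10, 59]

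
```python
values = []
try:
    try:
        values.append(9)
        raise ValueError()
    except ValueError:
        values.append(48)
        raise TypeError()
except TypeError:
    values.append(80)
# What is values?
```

Step-by-step execution trace:
1. Inner try: `values.append(9)` → values = [9].
2. `raise ValueError()` raises ValueError.
3. Inner `except ValueError` matches → `values.append(48)` → values = [9, 48].
4. `raise TypeError()` raises TypeError; propagates to outer try.
5. Outer `except TypeError` matches → `values.append(80)` → values = [9, 48, 80].
Result: [9, 48, 80]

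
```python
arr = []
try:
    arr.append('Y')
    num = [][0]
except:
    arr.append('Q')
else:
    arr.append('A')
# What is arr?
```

Step-by-step execution trace:
1. try: `arr.append('Y')` → arr = ['Y'].
2. `num = [][0]` raises IndexError.
3. bare `except` matches → `arr.append('Q')` → arr = ['Y', 'Q'].
4. `else` is skipped (an exception was raised).
Result: ['Y', 'Q']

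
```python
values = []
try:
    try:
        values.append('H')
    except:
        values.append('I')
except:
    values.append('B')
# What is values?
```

Step-by-step execution trace:
1. Inner try: `values.append('H')` → values = ['H']. No exception raised.
2. Inner `except` is skipped.
3. Inner try completes normally; outer `except` is skipped.
Result: ['H']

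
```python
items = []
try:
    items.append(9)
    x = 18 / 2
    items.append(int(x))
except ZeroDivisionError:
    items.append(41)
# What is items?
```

Step-by-step execution trace:
1. try: `items.append(9)` → items = [9].
2. `x = 18 / 2` → x = 9.0. No exception raised.
3. `items.append(int(x))` → items = [9, 9].
4. `except ZeroDivisionError` is skipped (no exception was raised).
Result: [9, 9]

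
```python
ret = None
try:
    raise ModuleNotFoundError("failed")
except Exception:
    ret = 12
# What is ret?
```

Step-by-step execution trace:
1. `raise ModuleNotFoundError(...)` raises ModuleNotFoundError.
2. `except Exception` matches (ModuleNotFoundError is a subclass of Exception) → ret = 12.
Result: 12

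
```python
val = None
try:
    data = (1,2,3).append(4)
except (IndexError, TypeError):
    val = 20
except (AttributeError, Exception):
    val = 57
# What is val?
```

Step-by-step execution trace:
1. `data = (1,2,3).append(4)` raises AttributeError.
2. `except (IndexError, TypeError)` does not match AttributeError; skipped.
3. `except (AttributeError, Exception)` matches (AttributeError is in the tuple) → val = 57.
Result: 57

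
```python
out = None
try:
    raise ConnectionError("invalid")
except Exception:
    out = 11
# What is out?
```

Step-by-step execution trace:
1. `raise ConnectionError(...)` raises ConnectionError.
2. `except Exception` matches (ConnectionError is a subclass of Exception) → out = 11.
Result: 11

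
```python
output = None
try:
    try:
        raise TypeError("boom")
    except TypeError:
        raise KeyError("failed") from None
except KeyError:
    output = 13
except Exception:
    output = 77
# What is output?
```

Step-by-step execution trace:
1. Inner try raises TypeError; inner `except TypeError` catches it.
2. `raise KeyError(...) from None` raises KeyError (from None suppresses __context__, but the active exception is still KeyError).
3. Outer `except KeyError` matches → output = 13.
4. `except Exception` is not reached.
Result: 13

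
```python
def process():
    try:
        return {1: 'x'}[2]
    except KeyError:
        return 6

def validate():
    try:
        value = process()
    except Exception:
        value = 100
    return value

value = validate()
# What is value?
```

Step-by-step execution trace:
1. `validate()` calls `process()`.
2. In process: `{1: 'x'}[2]` raises KeyError; `except KeyError` catches it → returns 6.
3. In validate: `value = process()` → value = 6. No exception reaches validate.
4. `except Exception` is skipped; validate returns 6.
5. value = 6.
Result: 6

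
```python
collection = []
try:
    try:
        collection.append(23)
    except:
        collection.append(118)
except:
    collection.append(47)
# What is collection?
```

Step-by-step execution trace:
1. Inner try: `collection.append(23)` → collection = [23]. No exception raised.
2. Inner `except` is skipped.
3. Inner try completes normally; outer `except` is skipped.
Result: [23]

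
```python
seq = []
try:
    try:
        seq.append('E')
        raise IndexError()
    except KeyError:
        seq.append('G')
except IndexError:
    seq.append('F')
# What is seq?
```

Step-by-step execution trace:
1. Inner try: `seq.append('E')` → seq = ['E'].
2. `raise IndexError()` raises IndexError.
3. Inner `except KeyError` does not match IndexError; exception propagates to outer try.
4. Outer `except IndexError` matches → `seq.append('F')` → seq = ['E', 'F'].
Result: ['E', 'F']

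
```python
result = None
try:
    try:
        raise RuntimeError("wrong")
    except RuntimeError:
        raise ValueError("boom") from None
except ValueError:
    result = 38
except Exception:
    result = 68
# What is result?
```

Step-by-step execution trace:
1. Inner try raises RuntimeError; inner `except RuntimeError` catches it.
2. `raise ValueError(...) from None` raises ValueError (from None suppresses __context__, but the active exception is still ValueError).
3. Outer `except ValueError` matches → result = 38.
4. `except Exception` is not reached.
Result: 38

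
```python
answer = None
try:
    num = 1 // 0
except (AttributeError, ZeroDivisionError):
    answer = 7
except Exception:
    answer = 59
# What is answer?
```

Step-by-step execution trace:
1. `num = 1 // 0` raises ZeroDivisionError.
2. `except (AttributeError, ZeroDivisionError)` matches (ZeroDivisionError is in the tuple) → answer = 7.
3. `except Exception` is not reached.
Result: 7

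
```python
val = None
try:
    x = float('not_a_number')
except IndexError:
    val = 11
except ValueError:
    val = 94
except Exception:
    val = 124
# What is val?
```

Step-by-step execution trace:
1. `x = float('not_a_number')` raises ValueError.
2. `except IndexError` does not match ValueError; skipped.
3. `except ValueError` matches → val = 94.
4. Remaining except clauses are skipped.
Result: 94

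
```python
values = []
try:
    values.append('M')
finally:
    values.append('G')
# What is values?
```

Step-by-step execution trace:
1. try: `values.append('M')` → values = ['M'].
2. The try body completes without raising.
3. finally always runs: `values.append('G')` → values = ['M', 'G'].
Result: ['M', 'G']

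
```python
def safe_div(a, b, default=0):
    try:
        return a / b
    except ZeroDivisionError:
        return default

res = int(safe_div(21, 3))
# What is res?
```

Step-by-step execution trace:
1. `safe_div(21, 3)` enters try: `return 21 / 3` → returns 7.0. No exception raised.
2. `except ZeroDivisionError` is skipped.
3. `int(7.0)` → 7 → res = 7.
Result: 7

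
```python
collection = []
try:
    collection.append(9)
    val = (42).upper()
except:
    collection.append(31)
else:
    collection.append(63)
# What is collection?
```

Step-by-step execution trace:
1. try: `collection.append(9)` → collection = [9].
2. `val = (42).upper()` raises AttributeError.
3. bare `except` matches → `collection.append(31)` → collection = [9, 31].
4. `else` is skipped (an exception was raised).
Result: [9, 31]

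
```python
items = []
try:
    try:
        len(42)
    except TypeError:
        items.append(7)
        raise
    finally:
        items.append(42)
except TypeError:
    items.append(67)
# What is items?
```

Step-by-step execution trace:
1. Inner try: `len(42)` raises TypeError.
2. Inner `except TypeError` matches → `items.append(7)` → items = [7].
3. bare `raise` re-raises TypeError.
4. Inner `finally` runs during unwinding: `items.append(42)` → items = [7, 42].
5. Outer `except TypeError` matches → `items.append(67)` → items = [7, 42, 67].
Result: [7, 42, 67]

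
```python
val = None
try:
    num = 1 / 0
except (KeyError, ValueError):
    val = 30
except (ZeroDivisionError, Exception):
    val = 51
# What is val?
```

Step-by-step execution trace:
1. `num = 1 / 0` raises ZeroDivisionError.
2. `except (KeyError, ValueError)` does not match ZeroDivisionError; skipped.
3. `except (ZeroDivisionError, Exception)` matches (ZeroDivisionError is in the tuple) → val = 51.
Result: 51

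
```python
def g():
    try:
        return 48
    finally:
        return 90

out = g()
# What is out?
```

Step-by-step execution trace:
1. `g()` enters try: `return 48` sets pending return value 48.
2. Before returning, `finally: return 90` runs and overrides the pending return.
3. g() returns 90 → out = 90.
Result: 90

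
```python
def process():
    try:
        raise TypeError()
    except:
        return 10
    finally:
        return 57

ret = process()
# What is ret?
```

Step-by-step execution trace:
1. `process()` enters try: `raise TypeError()` raises TypeError.
2. bare `except` matches → `return 10` sets pending return value 10.
3. Before returning, `finally: return 57` runs and overrides the pending return.
4. process() returns 57 → ret = 57.
Result: 57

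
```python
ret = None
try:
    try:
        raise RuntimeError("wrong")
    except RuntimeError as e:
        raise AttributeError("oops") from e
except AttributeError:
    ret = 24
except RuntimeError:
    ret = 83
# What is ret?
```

Step-by-step execution trace:
1. Inner try raises RuntimeError; inner `except RuntimeError as e` catches it.
2. `raise AttributeError(...) from e` raises AttributeError (RuntimeError is attached as __cause__, but only AttributeError is active).
3. Outer `except AttributeError` matches → ret = 24.
4. `except RuntimeError` is not reached.
Result: 24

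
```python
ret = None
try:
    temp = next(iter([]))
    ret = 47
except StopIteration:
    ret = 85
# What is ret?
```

Step-by-step execution trace:
1. `temp = next(iter([]))` raises StopIteration.
2. `ret = 47` is not reached.
3. `except StopIteration` matches → ret = 85.
Result: 85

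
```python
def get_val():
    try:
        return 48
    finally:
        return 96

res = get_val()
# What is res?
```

Step-by-step execution trace:
1. `get_val()` enters try: `return 48` sets pending return value 48.
2. Before returning, `finally: return 96` runs and overrides the pending return.
3. get_val() returns 96 → res = 96.
Result: 96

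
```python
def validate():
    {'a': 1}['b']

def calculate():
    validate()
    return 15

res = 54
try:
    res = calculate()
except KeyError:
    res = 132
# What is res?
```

Step-by-step execution trace:
1. res starts at 54.
2. try: `calculate()` calls `validate()`.
3. `validate()` evaluates `{'a': 1}['b']`, which raises KeyError; it propagates through calculate (uncaught).
4. `return 15` in calculate is not reached; the assignment to res does not complete.
5. `except KeyError` matches → res = 132.
Result: 132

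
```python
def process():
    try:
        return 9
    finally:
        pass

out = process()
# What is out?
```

Step-by-step execution trace:
1. `process()` enters try: `return 9` sets pending return value 9.
2. Before returning, `finally: pass` runs (no effect).
3. process() returns 9 → out = 9.
Result: 9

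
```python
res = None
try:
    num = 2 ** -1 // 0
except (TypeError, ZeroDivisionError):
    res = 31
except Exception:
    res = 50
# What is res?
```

Step-by-step execution trace:
1. `num = 2 ** -1 // 0` raises ZeroDivisionError.
2. `except (TypeError, ZeroDivisionError)` matches (ZeroDivisionError is in the tuple) → res = 31.
3. `except Exception` is not reached.
Result: 31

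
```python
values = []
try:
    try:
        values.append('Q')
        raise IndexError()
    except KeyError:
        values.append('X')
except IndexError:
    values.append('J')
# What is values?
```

Step-by-step execution trace:
1. Inner try: `values.append('Q')` → values = ['Q'].
2. `raise IndexError()` raises IndexError.
3. Inner `except KeyError` does not match IndexError; exception propagates to outer try.
4. Outer `except IndexError` matches → `values.append('J')` → values = ['Q', 'J'].
Result: ['Q', 'J']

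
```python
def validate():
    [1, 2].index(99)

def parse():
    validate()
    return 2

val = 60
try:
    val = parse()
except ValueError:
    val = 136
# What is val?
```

Step-by-step execution trace:
1. val starts at 60.
2. try: `parse()` calls `validate()`.
3. `validate()` evaluates `[1, 2].index(99)`, which raises ValueError; it propagates through parse (uncaught).
4. `return 2` in parse is not reached; the assignment to val does not complete.
5. `except ValueError` matches → val = 136.
Result: 136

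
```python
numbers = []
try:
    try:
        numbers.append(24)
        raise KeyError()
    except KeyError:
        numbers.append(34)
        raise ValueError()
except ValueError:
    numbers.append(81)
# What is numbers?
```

Step-by-step execution trace:
1. Inner try: `numbers.append(24)` → numbers = [24].
2. `raise KeyError()` raises KeyError.
3. Inner `except KeyError` matches → `numbers.append(34)` → numbers = [24, 34].
4. `raise ValueError()` raises ValueError; propagates to outer try.
5. Outer `except ValueError` matches → `numbers.append(81)` → numbers = [24, 34, 81].
Result: [24, 34, 81]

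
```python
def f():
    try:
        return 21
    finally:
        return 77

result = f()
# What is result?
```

Step-by-step execution trace:
1. `f()` enters try: `return 21` sets pending return value 21.
2. Before returning, `finally: return 77` runs and overrides the pending return.
3. f() returns 77 → result = 77.
Result: 77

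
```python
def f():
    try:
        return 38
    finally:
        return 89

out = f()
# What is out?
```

Step-by-step execution trace:
1. `f()` enters try: `return 38` sets pending return value 38.
2. Before returning, `finally: return 89` runs and overrides the pending return.
3. f() returns 89 → out = 89.
Result: 89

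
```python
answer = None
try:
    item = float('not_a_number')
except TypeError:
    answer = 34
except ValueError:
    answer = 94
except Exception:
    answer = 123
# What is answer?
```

Step-by-step execution trace:
1. `item = float('not_a_number')` raises ValueError.
2. `except TypeError` does not match ValueError; skipped.
3. `except ValueError` matches → answer = 94.
4. Remaining except clauses are skipped.
Result: 94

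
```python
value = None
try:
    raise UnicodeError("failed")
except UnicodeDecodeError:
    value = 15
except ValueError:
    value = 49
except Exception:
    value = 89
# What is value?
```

Step-by-step execution trace:
1. `raise UnicodeError(...)` raises UnicodeError.
2. `except UnicodeDecodeError` does not match (UnicodeError is not a subclass of UnicodeDecodeError); skipped.
3. `except ValueError` matches (UnicodeError is a subclass of ValueError) → value = 49.
4. `except Exception` is not reached.
Result: 49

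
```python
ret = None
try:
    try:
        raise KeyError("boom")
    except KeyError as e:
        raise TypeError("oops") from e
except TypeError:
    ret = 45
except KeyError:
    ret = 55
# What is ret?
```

Step-by-step execution trace:
1. Inner try raises KeyError; inner `except KeyError as e` catches it.
2. `raise TypeError(...) from e` raises TypeError (KeyError is attached as __cause__, but only TypeError is active).
3. Outer `except TypeError` matches → ret = 45.
4. `except KeyError` is not reached.
Result: 45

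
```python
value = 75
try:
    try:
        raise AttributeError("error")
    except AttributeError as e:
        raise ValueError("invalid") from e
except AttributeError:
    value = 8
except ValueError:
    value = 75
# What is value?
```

Step-by-step execution trace:
1. Inner try raises AttributeError; inner `except AttributeError as e` catches it.
2. `raise ValueError(...) from e` raises ValueError (AttributeError is attached as __cause__, but only ValueError is active).
3. Outer `except AttributeError` does not match ValueError; skipped.
4. Outer `except ValueError` matches → value = 75.
Result: 75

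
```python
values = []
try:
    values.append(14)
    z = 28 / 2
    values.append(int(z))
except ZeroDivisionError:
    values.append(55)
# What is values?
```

Step-by-step execution trace:
1. try: `values.append(14)` → values = [14].
2. `z = 28 / 2` → z = 14.0. No exception raised.
3. `values.append(int(z))` → values = [14, 14].
4. `except ZeroDivisionError` is skipped (no exception was raised).
Result: [14, 14]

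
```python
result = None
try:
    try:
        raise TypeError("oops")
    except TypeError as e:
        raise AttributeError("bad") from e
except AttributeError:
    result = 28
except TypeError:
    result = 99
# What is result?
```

Step-by-step execution trace:
1. Inner try raises TypeError; inner `except TypeError as e` catches it.
2. `raise AttributeError(...) from e` raises AttributeError (TypeError is attached as __cause__, but only AttributeError is active).
3. Outer `except AttributeError` matches → result = 28.
4. `except TypeError` is not reached.
Result: 28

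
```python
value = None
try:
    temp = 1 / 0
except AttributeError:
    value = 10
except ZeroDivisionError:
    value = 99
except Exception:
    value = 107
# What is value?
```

Step-by-step execution trace:
1. `temp = 1 / 0` raises ZeroDivisionError.
2. `except AttributeError` does not match ZeroDivisionError; skipped.
3. `except ZeroDivisionError` matches → value = 99.
4. Remaining except clauses are skipped.
Result: 99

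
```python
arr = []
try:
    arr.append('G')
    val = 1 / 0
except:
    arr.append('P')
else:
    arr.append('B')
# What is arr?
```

Step-by-step execution trace:
1. try: `arr.append('G')` → arr = ['G'].
2. `val = 1 / 0` raises ZeroDivisionError.
3. bare `except` matches → `arr.append('P')` → arr = ['G', 'P'].
4. `else` is skipped (an exception was raised).
Result: ['G', 'P']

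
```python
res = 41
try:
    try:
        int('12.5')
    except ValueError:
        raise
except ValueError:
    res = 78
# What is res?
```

Step-by-step execution trace:
1. Inner try: `int('12.5')` raises ValueError.
2. Inner `except ValueError` matches; bare `raise` re-raises the same ValueError.
3. Outer `except ValueError` matches → res = 78.
Result: 78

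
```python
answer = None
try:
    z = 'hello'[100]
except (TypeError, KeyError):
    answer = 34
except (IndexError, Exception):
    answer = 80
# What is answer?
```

Step-by-step execution trace:
1. `z = 'hello'[100]` raises IndexError.
2. `except (TypeError, KeyError)` does not match IndexError; skipped.
3. `except (IndexError, Exception)` matches (IndexError is in the tuple) → answer = 80.
Result: 80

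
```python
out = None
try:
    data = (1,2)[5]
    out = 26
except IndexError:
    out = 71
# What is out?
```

Step-by-step execution trace:
1. `data = (1,2)[5]` raises IndexError.
2. `out = 26` is not reached.
3. `except IndexError` matches → out = 71.
Result: 71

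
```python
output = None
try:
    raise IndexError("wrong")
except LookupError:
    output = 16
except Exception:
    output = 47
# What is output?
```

Step-by-step execution trace:
1. `raise IndexError(...)` raises IndexError.
2. `except LookupError` matches (IndexError is a subclass of LookupError) → output = 16.
3. `except Exception` is not reached.
Result: 16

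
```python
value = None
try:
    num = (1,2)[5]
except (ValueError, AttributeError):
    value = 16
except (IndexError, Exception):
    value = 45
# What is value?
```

Step-by-step execution trace:
1. `num = (1,2)[5]` raises IndexError.
2. `except (ValueError, AttributeError)` does not match IndexError; skipped.
3. `except (IndexError, Exception)` matches (IndexError is in the tuple) → value = 45.
Result: 45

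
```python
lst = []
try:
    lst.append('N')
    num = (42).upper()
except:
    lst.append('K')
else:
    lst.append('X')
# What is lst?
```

Step-by-step execution trace:
1. try: `lst.append('N')` → lst = ['N'].
2. `num = (42).upper()` raises AttributeError.
3. bare `except` matches → `lst.append('K')` → lst = ['N', 'K'].
4. `else` is skipped (an exception was raised).
Result: ['N', 'K']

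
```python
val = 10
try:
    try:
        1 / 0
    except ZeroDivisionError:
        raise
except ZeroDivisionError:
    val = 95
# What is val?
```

Step-by-step execution trace:
1. Inner try: `1 / 0` raises ZeroDivisionError.
2. Inner `except ZeroDivisionError` matches; bare `raise` re-raises the same ZeroDivisionError.
3. Outer `except ZeroDivisionError` matches → val = 95.
Result: 95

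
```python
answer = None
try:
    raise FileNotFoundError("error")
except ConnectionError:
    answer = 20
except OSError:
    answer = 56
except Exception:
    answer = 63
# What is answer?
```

Step-by-step execution trace:
1. `raise FileNotFoundError(...)` raises FileNotFoundError.
2. `except ConnectionError` does not match (FileNotFoundError is not a subclass of ConnectionError); skipped.
3. `except OSError` matches (FileNotFoundError is a subclass of OSError) → answer = 56.
4. `except Exception` is not reached.
Result: 56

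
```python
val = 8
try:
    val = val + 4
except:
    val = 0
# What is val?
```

Step-by-step execution trace:
1. val starts at 8.
2. try: `val = val + 4` → val = 12. No exception raised.
3. `except` is skipped.
Result: 12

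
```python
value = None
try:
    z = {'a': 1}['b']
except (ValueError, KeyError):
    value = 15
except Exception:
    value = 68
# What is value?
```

Step-by-step execution trace:
1. `z = {'a': 1}['b']` raises KeyError.
2. `except (ValueError, KeyError)` matches (KeyError is in the tuple) → value = 15.
3. `except Exception` is not reached.
Result: 15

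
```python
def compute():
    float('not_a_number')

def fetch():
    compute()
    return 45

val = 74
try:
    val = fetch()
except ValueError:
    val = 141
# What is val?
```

Step-by-step execution trace:
1. val starts at 74.
2. try: `fetch()` calls `compute()`.
3. `compute()` evaluates `float('not_a_number')`, which raises ValueError; it propagates through fetch (uncaught).
4. `return 45` in fetch is not reached; the assignment to val does not complete.
5. `except ValueError` matches → val = 141.
Result: 141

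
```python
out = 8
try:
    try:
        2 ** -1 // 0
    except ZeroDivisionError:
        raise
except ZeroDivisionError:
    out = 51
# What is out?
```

Step-by-step execution trace:
1. Inner try: `2 ** -1 // 0` raises ZeroDivisionError.
2. Inner `except ZeroDivisionError` matches; bare `raise` re-raises the same ZeroDivisionError.
3. Outer `except ZeroDivisionError` matches → out = 51.
Result: 51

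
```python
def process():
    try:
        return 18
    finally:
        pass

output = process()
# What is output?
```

Step-by-step execution trace:
1. `process()` enters try: `return 18` sets pending return value 18.
2. Before returning, `finally: pass` runs (no effect).
3. process() returns 18 → output = 18.
Result: 18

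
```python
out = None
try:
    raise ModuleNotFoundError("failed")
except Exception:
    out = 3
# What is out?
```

Step-by-step execution trace:
1. `raise ModuleNotFoundError(...)` raises ModuleNotFoundError.
2. `except Exception` matches (ModuleNotFoundError is a subclass of Exception) → out = 3.
Result: 3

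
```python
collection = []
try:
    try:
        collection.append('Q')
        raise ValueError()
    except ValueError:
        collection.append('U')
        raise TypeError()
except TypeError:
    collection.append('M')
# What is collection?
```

Step-by-step execution trace:
1. Inner try: `collection.append('Q')` → collection = ['Q'].
2. `raise ValueError()` raises ValueError.
3. Inner `except ValueError` matches → `collection.append('U')` → collection = ['Q', 'U'].
4. `raise TypeError()` raises TypeError; propagates to outer try.
5. Outer `except TypeError` matches → `collection.append('M')` → collection = ['Q', 'U', 'M'].
Result: ['Q', 'U', 'M']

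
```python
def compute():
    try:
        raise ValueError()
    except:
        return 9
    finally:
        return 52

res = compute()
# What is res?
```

Step-by-step execution trace:
1. `compute()` enters try: `raise ValueError()` raises ValueError.
2. bare `except` matches → `return 9` sets pending return value 9.
3. Before returning, `finally: return 52` runs and overrides the pending return.
4. compute() returns 52 → res = 52.
Result: 52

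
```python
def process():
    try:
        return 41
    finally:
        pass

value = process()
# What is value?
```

Step-by-step execution trace:
1. `process()` enters try: `return 41` sets pending return value 41.
2. Before returning, `finally: pass` runs (no effect).
3. process() returns 41 → value = 41.
Result: 41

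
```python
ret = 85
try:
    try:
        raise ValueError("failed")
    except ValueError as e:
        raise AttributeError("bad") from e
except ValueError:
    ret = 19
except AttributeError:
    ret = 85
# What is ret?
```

Step-by-step execution trace:
1. Inner try raises ValueError; inner `except ValueError as e` catches it.
2. `raise AttributeError(...) from e` raises AttributeError (ValueError is attached as __cause__, but only AttributeError is active).
3. Outer `except ValueError` does not match AttributeError; skipped.
4. Outer `except AttributeError` matches → ret = 85.
Result: 85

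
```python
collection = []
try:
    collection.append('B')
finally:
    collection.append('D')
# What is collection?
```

Step-by-step execution trace:
1. try: `collection.append('B')` → collection = ['B'].
2. The try body completes without raising.
3. finally always runs: `collection.append('D')` → collection = ['B', 'D'].
Result: ['B', 'D']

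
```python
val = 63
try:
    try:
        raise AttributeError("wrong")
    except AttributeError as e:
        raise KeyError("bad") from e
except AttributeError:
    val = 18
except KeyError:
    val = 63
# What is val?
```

Step-by-step execution trace:
1. Inner try raises AttributeError; inner `except AttributeError as e` catches it.
2. `raise KeyError(...) from e` raises KeyError (AttributeError is attached as __cause__, but only KeyError is active).
3. Outer `except AttributeError` does not match KeyError; skipped.
4. Outer `except KeyError` matches → val = 63.
Result: 63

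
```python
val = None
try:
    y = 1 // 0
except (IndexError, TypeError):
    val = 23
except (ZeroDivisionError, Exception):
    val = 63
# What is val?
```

Step-by-step execution trace:
1. `y = 1 // 0` raises ZeroDivisionError.
2. `except (IndexError, TypeError)` does not match ZeroDivisionError; skipped.
3. `except (ZeroDivisionError, Exception)` matches (ZeroDivisionError is in the tuple) → val = 63.
Result: 63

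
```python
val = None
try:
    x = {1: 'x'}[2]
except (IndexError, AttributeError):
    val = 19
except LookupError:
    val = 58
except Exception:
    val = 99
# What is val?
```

Step-by-step execution trace:
1. `x = {1: 'x'}[2]` raises KeyError.
2. `except (IndexError, AttributeError)` does not match KeyError; skipped.
3. `except LookupError` matches (KeyError is a subclass of LookupError) → val = 58.
4. `except Exception` is not reached.
Result: 58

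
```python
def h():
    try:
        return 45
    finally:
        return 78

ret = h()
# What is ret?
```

Step-by-step execution trace:
1. `h()` enters try: `return 45` sets pending return value 45.
2. Before returning, `finally: return 78` runs and overrides the pending return.
3. h() returns 78 → ret = 78.
Result: 78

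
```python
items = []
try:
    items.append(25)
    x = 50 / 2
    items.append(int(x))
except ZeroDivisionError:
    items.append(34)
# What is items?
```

Step-by-step execution trace:
1. try: `items.append(25)` → items = [25].
2. `x = 50 / 2` → x = 25.0. No exception raised.
3. `items.append(int(x))` → items = [25, 25].
4. `except ZeroDivisionError` is skipped (no exception was raised).
Result: [25, 25]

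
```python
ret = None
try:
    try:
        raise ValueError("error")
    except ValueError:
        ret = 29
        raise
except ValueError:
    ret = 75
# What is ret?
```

Step-by-step execution trace:
1. Inner try: `raise ValueError("error")` raises ValueError.
2. Inner `except ValueError` matches → ret = 29.
3. bare `raise` re-raises the same ValueError.
4. Outer `except ValueError` matches → ret = 75.
Result: 75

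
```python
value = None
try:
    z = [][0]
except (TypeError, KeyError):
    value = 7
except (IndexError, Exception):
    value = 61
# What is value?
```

Step-by-step execution trace:
1. `z = [][0]` raises IndexError.
2. `except (TypeError, KeyError)` does not match IndexError; skipped.
3. `except (IndexError, Exception)` matches (IndexError is in the tuple) → value = 61.
Result: 61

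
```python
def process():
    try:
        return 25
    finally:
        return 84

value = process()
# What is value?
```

Step-by-step execution trace:
1. `process()` enters try: `return 25` sets pending return value 25.
2. Before returning, `finally: return 84` runs and overrides the pending return.
3. process() returns 84 → value = 84.
Result: 84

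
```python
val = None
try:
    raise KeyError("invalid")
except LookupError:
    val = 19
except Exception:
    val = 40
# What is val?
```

Step-by-step execution trace:
1. `raise KeyError(...)` raises KeyError.
2. `except LookupError` matches (KeyError is a subclass of LookupError) → val = 19.
3. `except Exception` is not reached.
Result: 19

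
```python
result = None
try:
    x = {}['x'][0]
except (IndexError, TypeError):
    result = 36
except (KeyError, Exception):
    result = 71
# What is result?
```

Step-by-step execution trace:
1. `x = {}['x'][0]` raises KeyError.
2. `except (IndexError, TypeError)` does not match KeyError; skipped.
3. `except (KeyError, Exception)` matches (KeyError is in the tuple) → result = 71.
Result: 71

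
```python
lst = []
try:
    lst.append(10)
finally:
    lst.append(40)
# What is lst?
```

Step-by-step execution trace:
1. try: `lst.append(10)` → lst = [10].
2. The try body completes without raising.
3. finally always runs: `lst.append(40)` → lst = [10, 40].
Result: [10, 40]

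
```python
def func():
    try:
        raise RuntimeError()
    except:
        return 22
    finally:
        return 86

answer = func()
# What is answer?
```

Step-by-step execution trace:
1. `func()` enters try: `raise RuntimeError()` raises RuntimeError.
2. bare `except` matches → `return 22` sets pending return value 22.
3. Before returning, `finally: return 86` runs and overrides the pending return.
4. func() returns 86 → answer = 86.
Result: 86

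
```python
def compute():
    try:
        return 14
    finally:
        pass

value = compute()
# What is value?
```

Step-by-step execution trace:
1. `compute()` enters try: `return 14` sets pending return value 14.
2. Before returning, `finally: pass` runs (no effect).
3. compute() returns 14 → value = 14.
Result: 14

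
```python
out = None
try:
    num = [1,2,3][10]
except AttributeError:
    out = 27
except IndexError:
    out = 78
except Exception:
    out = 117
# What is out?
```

Step-by-step execution trace:
1. `num = [1,2,3][10]` raises IndexError.
2. `except AttributeError` does not match IndexError; skipped.
3. `except IndexError` matches → out = 78.
4. Remaining except clauses are skipped.
Result: 78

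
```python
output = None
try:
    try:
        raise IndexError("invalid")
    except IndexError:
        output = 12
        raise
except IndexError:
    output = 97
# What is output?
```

Step-by-step execution trace:
1. Inner try: `raise IndexError("invalid")` raises IndexError.
2. Inner `except IndexError` matches → output = 12.
3. bare `raise` re-raises the same IndexError.
4. Outer `except IndexError` matches → output = 97.
Result: 97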